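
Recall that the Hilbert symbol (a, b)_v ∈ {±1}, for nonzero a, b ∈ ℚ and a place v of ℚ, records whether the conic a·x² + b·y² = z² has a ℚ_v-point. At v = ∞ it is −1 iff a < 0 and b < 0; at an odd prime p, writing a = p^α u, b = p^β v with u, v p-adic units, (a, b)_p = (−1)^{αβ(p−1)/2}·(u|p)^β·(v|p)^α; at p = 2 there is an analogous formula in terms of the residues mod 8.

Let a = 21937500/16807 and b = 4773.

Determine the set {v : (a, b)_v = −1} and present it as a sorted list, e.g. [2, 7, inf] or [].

[3, 7, 13, 37]

(a, b) ≡ (273, 4773) mod (ℚ^×)²; places V = {2, 3, 5, 7, 13, 37, 43, ∞}.
(a,b)_37: α=0, u≡14; β=1, v≡18 (mod 37); (14|37)=-1, (18|37)=-1; sign (−1)^0·-1^1·-1^0 = -1.
(a,b)_∞: sgn(273)=+, sgn(4773)=+, so +1.
(a,b)_2: α=2, β=0; u≡1, v≡5 (mod 8); ε(u)ε(v)=0·0, αω(v)=2·1, βω(u)=0·0; sum ≡ 0  ⇒  +1.
(a,b)_43: α=0, u≡40; β=1, v≡25 (mod 43); (40|43)=+1, (25|43)=+1; sign (−1)^0·+1^1·+1^0 = +1.
(a,b)_5: α=6, u≡2; β=0, v≡3 (mod 5); (2|5)=-1, (3|5)=-1; sign (−1)^0·-1^0·-1^6 = +1.
(a,b)_13: α=1, u≡2; β=0, v≡2 (mod 13); (2|13)=-1, (2|13)=-1; sign (−1)^0·-1^0·-1^1 = -1.
(a,b)_7: α=-5, u≡4; β=0, v≡6 (mod 7); (4|7)=+1, (6|7)=-1; sign (−1)^0·+1^0·-1^-5 = -1.
(a,b)_3: α=3, u≡1; β=1, v≡1 (mod 3); (1|3)=+1, (1|3)=+1; sign (−1)^1·+1^1·+1^3 = -1.
(273, 4773 / ℚ) ramifies at {3, 7, 13, 37}: a division algebra.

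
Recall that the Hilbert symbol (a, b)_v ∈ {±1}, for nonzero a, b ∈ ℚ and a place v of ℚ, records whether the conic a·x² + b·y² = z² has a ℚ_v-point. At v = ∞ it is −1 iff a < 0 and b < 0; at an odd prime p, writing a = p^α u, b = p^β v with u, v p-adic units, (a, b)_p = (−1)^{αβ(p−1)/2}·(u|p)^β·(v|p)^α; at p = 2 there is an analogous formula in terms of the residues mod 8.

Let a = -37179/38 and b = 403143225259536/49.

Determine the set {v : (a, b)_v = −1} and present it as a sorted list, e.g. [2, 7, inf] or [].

[3, 19]

Mod squares: a ≡ -1938, b ≡ 969. Check v ∈ {∞, 2, 3, 7, 17, 19, 23, 41}.
v=∞: -1938 < 0 and 969 > 0  ⇒  (a,b)_∞ = +1.
v=7: a=7^0·(≡4), b=7^-2·(≡6) mod 7; (4|7)=+1, (6|7)=-1; (−1)^{0·-2·3}·(+1)^-2·(-1)^0 = +1.
v=3: a=3^7·(≡2), b=3^5·(≡2) mod 3; (2|3)=-1, (2|3)=-1; (−1)^{7·5·1}·(-1)^5·(-1)^7 = -1.
v=17: a=17^1·(≡10), b=17^1·(≡5) mod 17; (10|17)=-1, (5|17)=-1; (−1)^{1·1·8}·(-1)^1·(-1)^1 = +1.
v=23: a=23^0·(≡10), b=23^2·(≡3) mod 23; (10|23)=-1, (3|23)=+1; (−1)^{0·2·11}·(-1)^2·(+1)^0 = +1.
v=19: a=19^-1·(≡2), b=19^3·(≡14) mod 19; (2|19)=-1, (14|19)=-1; (−1)^{-1·3·9}·(-1)^3·(-1)^-1 = -1.
v=41: a=41^0·(≡11), b=41^2·(≡17) mod 41; (11|41)=-1, (17|41)=-1; (−1)^{0·2·20}·(-1)^2·(-1)^0 = +1.
v=2: v_2(a)=-1, v_2(b)=4; units ≡ 7, 1 (mod 8); ε·ε+αω+βω = 1·0+-1·0+4·0 ≡ 0  ⇒  (a,b)_2 = +1.
(-1938, 969 / ℚ) ramifies at {3, 19}: a division algebra.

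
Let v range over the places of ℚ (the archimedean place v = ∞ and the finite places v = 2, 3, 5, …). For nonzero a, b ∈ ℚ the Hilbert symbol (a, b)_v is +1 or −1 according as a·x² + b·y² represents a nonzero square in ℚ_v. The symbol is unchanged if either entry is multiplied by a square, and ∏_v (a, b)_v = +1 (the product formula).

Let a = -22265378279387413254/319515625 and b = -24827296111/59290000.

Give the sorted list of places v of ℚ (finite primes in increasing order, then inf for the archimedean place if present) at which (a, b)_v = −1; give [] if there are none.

[3, 23, 37, inf]

(a, b) ≡ (-6, -24679) mod (ℚ^×)²; places V = {2, 3, 5, 7, 11, 13, 17, 23, 29, 37, 59, ∞}.
(a,b)_37: α=2, u≡6; β=1, v≡36 (mod 37); (6|37)=-1, (36|37)=+1; sign (−1)^0·-1^1·+1^2 = -1.
(a,b)_13: α=-2, u≡8; β=0, v≡2 (mod 13); (8|13)=-1, (2|13)=-1; sign (−1)^0·-1^0·-1^-2 = +1.
(a,b)_7: α=4, u≡2; β=-2, v≡5 (mod 7); (2|7)=+1, (5|7)=-1; sign (−1)^0·+1^-2·-1^4 = +1.
(a,b)_∞: sgn(-6)=−, sgn(-24679)=−, so -1.
(a,b)_17: α=0, u≡10; β=2, v≡14 (mod 17); (10|17)=-1, (14|17)=-1; sign (−1)^0·-1^2·-1^0 = +1.
(a,b)_59: α=2, u≡20; β=2, v≡54 (mod 59); (20|59)=+1, (54|59)=-1; sign (−1)^0·+1^2·-1^2 = +1.
(a,b)_5: α=-6, u≡4; β=-4, v≡1 (mod 5); (4|5)=+1, (1|5)=+1; sign (−1)^0·+1^-4·+1^-6 = +1.
(a,b)_23: α=2, u≡21; β=1, v≡2 (mod 23); (21|23)=-1, (2|23)=+1; sign (−1)^0·-1^1·+1^2 = -1.
(a,b)_3: α=7, u≡1; β=0, v≡2 (mod 3); (1|3)=+1, (2|3)=-1; sign (−1)^0·+1^0·-1^7 = -1.
(a,b)_2: α=1, β=-4; u≡5, v≡1 (mod 8); ε(u)ε(v)=0·0, αω(v)=1·0, βω(u)=-4·1; sum ≡ 0  ⇒  +1.
(a,b)_29: α=2, u≡9; β=1, v≡11 (mod 29); (9|29)=+1, (11|29)=-1; sign (−1)^0·+1^1·-1^2 = +1.
(a,b)_11: α=-2, u≡9; β=-2, v≡4 (mod 11); (9|11)=+1, (4|11)=+1; sign (−1)^0·+1^-2·+1^-2 = +1.
(-6, -24679 / ℚ) ramifies at {3, 23, 37, ∞}: a division algebra.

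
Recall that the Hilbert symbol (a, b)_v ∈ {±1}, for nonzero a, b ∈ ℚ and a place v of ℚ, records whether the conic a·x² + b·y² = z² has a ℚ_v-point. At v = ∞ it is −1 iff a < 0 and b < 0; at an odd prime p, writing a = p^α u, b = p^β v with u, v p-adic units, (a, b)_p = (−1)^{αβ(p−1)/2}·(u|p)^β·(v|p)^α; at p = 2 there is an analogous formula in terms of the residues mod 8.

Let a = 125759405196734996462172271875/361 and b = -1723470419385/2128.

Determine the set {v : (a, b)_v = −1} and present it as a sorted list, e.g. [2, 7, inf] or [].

[2, 5, 19, 23]

(a, b) ≡ (327635, -80925845) mod (ℚ^×)²; places V = {2, 3, 5, 7, 11, 13, 17, 19, 23, 37, ∞}.
(a,b)_5: α=5, u≡2; β=1, v≡1 (mod 5); (2|5)=-1, (1|5)=+1; sign (−1)^0·-1^1·+1^5 = -1.
(a,b)_∞: sgn(327635)=+, sgn(-80925845)=−, so +1.
(a,b)_3: α=4, u≡2; β=4, v≡1 (mod 3); (2|3)=-1, (1|3)=+1; sign (−1)^0·-1^4·+1^4 = +1.
(a,b)_19: α=-2, u≡8; β=-1, v≡3 (mod 19); (8|19)=-1, (3|19)=-1; sign (−1)^0·-1^-1·-1^-2 = -1.
(a,b)_17: α=2, u≡10; β=2, v≡14 (mod 17); (10|17)=-1, (14|17)=-1; sign (−1)^0·-1^2·-1^2 = +1.
(a,b)_13: α=2, u≡1; β=1, v≡6 (mod 13); (1|13)=+1, (6|13)=-1; sign (−1)^0·+1^1·-1^2 = +1.
(a,b)_23: α=3, u≡2; β=1, v≡1 (mod 23); (2|23)=+1, (1|23)=+1; sign (−1)^1·+1^1·+1^3 = -1.
(a,b)_37: α=3, u≡12; β=1, v≡10 (mod 37); (12|37)=+1, (10|37)=+1; sign (−1)^0·+1^1·+1^3 = +1.
(a,b)_2: α=0, β=-4; u≡3, v≡3 (mod 8); ε(u)ε(v)=1·1, αω(v)=0·1, βω(u)=-4·1; sum ≡ 1  ⇒  -1.
(a,b)_11: α=9, u≡6; β=3, v≡3 (mod 11); (6|11)=-1, (3|11)=+1; sign (−1)^1·-1^3·+1^9 = +1.
(a,b)_7: α=1, u≡6; β=-1, v≡2 (mod 7); (6|7)=-1, (2|7)=+1; sign (−1)^1·-1^-1·+1^1 = +1.
(327635, -80925845 / ℚ) ramifies at {2, 5, 19, 23}: a division algebra.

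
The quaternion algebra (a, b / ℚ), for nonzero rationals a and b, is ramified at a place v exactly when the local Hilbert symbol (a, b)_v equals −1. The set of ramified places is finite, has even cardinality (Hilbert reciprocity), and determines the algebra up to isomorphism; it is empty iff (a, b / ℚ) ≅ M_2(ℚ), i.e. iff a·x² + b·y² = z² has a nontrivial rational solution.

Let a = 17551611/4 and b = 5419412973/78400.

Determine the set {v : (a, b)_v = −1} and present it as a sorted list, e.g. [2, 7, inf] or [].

(a, b) ≡ (1950179, 14053) mod (ℚ^×)²; places V = {2, 3, 5, 7, 11, 13, 19, 23, 31, 43, 47, ∞}.
(a,b)_13: α=0, u≡3; β=1, v≡7 (mod 13); (3|13)=+1, (7|13)=-1; sign (−1)^0·+1^1·-1^0 = +1.
(a,b)_∞: sgn(1950179)=+, sgn(14053)=+, so +1.
(a,b)_31: α=1, u≡7; β=0, v≡10 (mod 31); (7|31)=+1, (10|31)=+1; sign (−1)^0·+1^0·+1^1 = +1.
(a,b)_11: α=1, u≡10; β=0, v≡6 (mod 11); (10|11)=-1, (6|11)=-1; sign (−1)^0·-1^0·-1^1 = -1.
(a,b)_19: α=1, u≡2; β=0, v≡15 (mod 19); (2|19)=-1, (15|19)=-1; sign (−1)^0·-1^0·-1^1 = -1.
(a,b)_2: α=-2, β=-6; u≡3, v≡5 (mod 8); ε(u)ε(v)=1·0, αω(v)=-2·1, βω(u)=-6·1; sum ≡ 0  ⇒  +1.
(a,b)_47: α=0, u≡18; β=1, v≡2 (mod 47); (18|47)=+1, (2|47)=+1; sign (−1)^0·+1^1·+1^0 = +1.
(a,b)_43: α=1, u≡16; β=0, v≡15 (mod 43); (16|43)=+1, (15|43)=+1; sign (−1)^0·+1^0·+1^1 = +1.
(a,b)_7: α=1, u≡2; β=-2, v≡4 (mod 7); (2|7)=+1, (4|7)=+1; sign (−1)^0·+1^-2·+1^1 = +1.
(a,b)_3: α=2, u≡2; β=6, v≡1 (mod 3); (2|3)=-1, (1|3)=+1; sign (−1)^0·-1^6·+1^2 = +1.
(a,b)_5: α=0, u≡4; β=-2, v≡3 (mod 5); (4|5)=+1, (3|5)=-1; sign (−1)^0·+1^-2·-1^0 = +1.
(a,b)_23: α=0, u≡3; β=3, v≡13 (mod 23); (3|23)=+1, (13|23)=+1; sign (−1)^0·+1^3·+1^0 = +1.
|Ram(1950179, 14053)| = 2, even; anisotropic at {11, 19}.

[11, 19]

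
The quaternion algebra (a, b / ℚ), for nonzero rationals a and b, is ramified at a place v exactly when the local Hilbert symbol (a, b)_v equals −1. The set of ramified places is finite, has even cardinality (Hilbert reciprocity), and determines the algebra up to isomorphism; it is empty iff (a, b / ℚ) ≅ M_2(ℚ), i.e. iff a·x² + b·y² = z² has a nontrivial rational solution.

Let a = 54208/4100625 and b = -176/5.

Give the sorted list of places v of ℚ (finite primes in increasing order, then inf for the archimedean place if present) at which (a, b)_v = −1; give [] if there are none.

Mod squares: a ≡ 7, b ≡ -55. Check v ∈ {∞, 2, 3, 5, 7, 11}.
v=2: v_2(a)=6, v_2(b)=4; units ≡ 7, 1 (mod 8); ε·ε+αω+βω = 1·0+6·0+4·0 ≡ 0  ⇒  (a,b)_2 = +1.
v=11: a=11^2·(≡8), b=11^1·(≡10) mod 11; (8|11)=-1, (10|11)=-1; (−1)^{2·1·5}·(-1)^1·(-1)^2 = -1.
v=3: a=3^-8·(≡1), b=3^0·(≡2) mod 3; (1|3)=+1, (2|3)=-1; (−1)^{-8·0·1}·(+1)^0·(-1)^-8 = +1.
v=∞: 7 > 0 and -55 < 0  ⇒  (a,b)_∞ = +1.
v=5: a=5^-4·(≡3), b=5^-1·(≡4) mod 5; (3|5)=-1, (4|5)=+1; (−1)^{-4·-1·2}·(-1)^-1·(+1)^-4 = -1.
v=7: a=7^1·(≡4), b=7^0·(≡4) mod 7; (4|7)=+1, (4|7)=+1; (−1)^{1·0·3}·(+1)^0·(+1)^1 = +1.
(7, -55 / ℚ) ramifies at {5, 11}: a division algebra.

[5, 11]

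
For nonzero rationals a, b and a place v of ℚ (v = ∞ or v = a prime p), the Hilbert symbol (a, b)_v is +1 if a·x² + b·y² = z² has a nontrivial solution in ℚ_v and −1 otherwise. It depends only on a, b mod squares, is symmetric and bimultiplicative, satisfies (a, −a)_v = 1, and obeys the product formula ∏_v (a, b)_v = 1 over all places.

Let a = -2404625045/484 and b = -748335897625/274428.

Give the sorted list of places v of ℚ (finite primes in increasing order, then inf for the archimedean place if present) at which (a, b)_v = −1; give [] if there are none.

[5, 7, 29, inf]

(a, b) ≡ (-5405, -1097215) mod (ℚ^×)²; places V = {2, 3, 5, 7, 11, 19, 23, 29, 47, ∞}.
(a,b)_5: α=1, u≡4; β=3, v≡3 (mod 5); (4|5)=+1, (3|5)=-1; sign (−1)^0·+1^3·-1^1 = -1.
(a,b)_∞: sgn(-5405)=−, sgn(-1097215)=−, so -1.
(a,b)_7: α=0, u≡3; β=-1, v≡5 (mod 7); (3|7)=-1, (5|7)=-1; sign (−1)^0·-1^-1·-1^0 = -1.
(a,b)_2: α=-2, β=-2; u≡3, v≡1 (mod 8); ε(u)ε(v)=1·0, αω(v)=-2·0, βω(u)=-2·1; sum ≡ 0  ⇒  +1.
(a,b)_3: α=0, u≡1; β=-4, v≡2 (mod 3); (1|3)=+1, (2|3)=-1; sign (−1)^0·+1^-4·-1^0 = +1.
(a,b)_29: α=2, u≡15; β=1, v≡2 (mod 29); (15|29)=-1, (2|29)=-1; sign (−1)^0·-1^1·-1^2 = -1.
(a,b)_23: α=3, u≡4; β=3, v≡5 (mod 23); (4|23)=+1, (5|23)=-1; sign (−1)^1·+1^3·-1^3 = +1.
(a,b)_47: α=1, u≡43; β=1, v≡14 (mod 47); (43|47)=-1, (14|47)=+1; sign (−1)^1·-1^1·+1^1 = +1.
(a,b)_11: α=-2, u≡6; β=-2, v≡7 (mod 11); (6|11)=-1, (7|11)=-1; sign (−1)^0·-1^-2·-1^-2 = +1.
(a,b)_19: α=0, u≡15; β=2, v≡16 (mod 19); (15|19)=-1, (16|19)=+1; sign (−1)^0·-1^2·+1^0 = +1.
|Ram(-5405, -1097215)| = 4, even; anisotropic at {5, 7, 29, ∞}.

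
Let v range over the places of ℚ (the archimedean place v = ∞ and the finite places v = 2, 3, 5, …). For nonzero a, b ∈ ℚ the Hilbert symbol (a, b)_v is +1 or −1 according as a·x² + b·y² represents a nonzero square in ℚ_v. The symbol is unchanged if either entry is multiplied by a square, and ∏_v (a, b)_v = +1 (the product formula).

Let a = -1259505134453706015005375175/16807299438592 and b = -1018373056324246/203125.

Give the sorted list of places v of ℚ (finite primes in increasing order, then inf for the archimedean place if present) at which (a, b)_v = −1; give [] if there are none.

[2, 7, 43, inf]

(a, b) ≡ (-4186, -179998) mod (ℚ^×)²; places V = {2, 3, 5, 7, 13, 17, 23, 31, 41, 43, 53, ∞}.
(a,b)_53: α=0, u≡43; β=2, v≡47 (mod 53); (43|53)=+1, (47|53)=+1; sign (−1)^0·+1^2·+1^0 = +1.
(a,b)_7: α=9, u≡4; β=3, v≡2 (mod 7); (4|7)=+1, (2|7)=+1; sign (−1)^1·+1^3·+1^9 = -1.
(a,b)_43: α=4, u≡27; β=3, v≡29 (mod 43); (27|43)=-1, (29|43)=-1; sign (−1)^0·-1^3·-1^4 = -1.
(a,b)_17: α=6, u≡15; β=2, v≡15 (mod 17); (15|17)=+1, (15|17)=+1; sign (−1)^0·+1^2·+1^6 = +1.
(a,b)_∞: sgn(-4186)=−, sgn(-179998)=−, so -1.
(a,b)_31: α=-2, u≡12; β=0, v≡19 (mod 31); (12|31)=-1, (19|31)=+1; sign (−1)^0·-1^0·+1^-2 = +1.
(a,b)_41: α=2, u≡21; β=0, v≡20 (mod 41); (21|41)=+1, (20|41)=+1; sign (−1)^0·+1^0·+1^2 = +1.
(a,b)_2: α=-11, β=1; u≡3, v≡1 (mod 8); ε(u)ε(v)=1·0, αω(v)=-11·0, βω(u)=1·1; sum ≡ 1  ⇒  -1.
(a,b)_5: α=2, u≡4; β=-6, v≡3 (mod 5); (4|5)=+1, (3|5)=-1; sign (−1)^0·+1^-6·-1^2 = +1.
(a,b)_3: α=2, u≡2; β=0, v≡2 (mod 3); (2|3)=-1, (2|3)=-1; sign (−1)^0·-1^0·-1^2 = +1.
(a,b)_13: α=-5, u≡12; β=-1, v≡12 (mod 13); (12|13)=+1, (12|13)=+1; sign (−1)^0·+1^-1·+1^-5 = +1.
(a,b)_23: α=-1, u≡1; β=1, v≡17 (mod 23); (1|23)=+1, (17|23)=-1; sign (−1)^1·+1^1·-1^-1 = +1.
(-4186, -179998 / ℚ) ramifies at {2, 7, 43, ∞}: a division algebra.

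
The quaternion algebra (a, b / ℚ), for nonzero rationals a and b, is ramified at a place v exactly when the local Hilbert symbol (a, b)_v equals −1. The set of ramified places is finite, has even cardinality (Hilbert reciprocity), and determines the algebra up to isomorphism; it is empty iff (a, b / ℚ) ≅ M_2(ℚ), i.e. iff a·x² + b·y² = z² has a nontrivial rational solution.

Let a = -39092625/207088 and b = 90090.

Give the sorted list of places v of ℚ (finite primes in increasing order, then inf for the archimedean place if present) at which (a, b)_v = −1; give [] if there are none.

(a, b) ≡ (-15015, 10010) mod (ℚ^×)²; places V = {2, 3, 5, 7, 11, 13, 43, ∞}.
(a,b)_2: α=-4, β=1; u≡1, v≡5 (mod 8); ε(u)ε(v)=0·0, αω(v)=-4·1, βω(u)=1·0; sum ≡ 0  ⇒  +1.
(a,b)_5: α=3, u≡3; β=1, v≡3 (mod 5); (3|5)=-1, (3|5)=-1; sign (−1)^0·-1^1·-1^3 = +1.
(a,b)_∞: sgn(-15015)=−, sgn(10010)=+, so +1.
(a,b)_11: α=1, u≡8; β=1, v≡6 (mod 11); (8|11)=-1, (6|11)=-1; sign (−1)^1·-1^1·-1^1 = -1.
(a,b)_13: α=1, u≡2; β=1, v≡1 (mod 13); (2|13)=-1, (1|13)=+1; sign (−1)^0·-1^1·+1^1 = -1.
(a,b)_3: α=7, u≡2; β=2, v≡2 (mod 3); (2|3)=-1, (2|3)=-1; sign (−1)^0·-1^2·-1^7 = -1.
(a,b)_7: α=-1, u≡1; β=1, v≡4 (mod 7); (1|7)=+1, (4|7)=+1; sign (−1)^1·+1^1·+1^-1 = -1.
(a,b)_43: α=-2, u≡40; β=0, v≡5 (mod 43); (40|43)=+1, (5|43)=-1; sign (−1)^0·+1^0·-1^-2 = +1.
(-15015, 10010 / ℚ) ramifies at {3, 7, 11, 13}: a division algebra.

[3, 7, 11, 13]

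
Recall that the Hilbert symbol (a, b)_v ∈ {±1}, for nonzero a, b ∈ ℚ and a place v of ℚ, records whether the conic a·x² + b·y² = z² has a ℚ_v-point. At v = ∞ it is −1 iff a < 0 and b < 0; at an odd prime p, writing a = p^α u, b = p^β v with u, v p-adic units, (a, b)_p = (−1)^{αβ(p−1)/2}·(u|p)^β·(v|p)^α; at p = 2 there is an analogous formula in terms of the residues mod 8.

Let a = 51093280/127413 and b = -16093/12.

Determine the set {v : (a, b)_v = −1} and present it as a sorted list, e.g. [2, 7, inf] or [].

[7, 19]

(a, b) ≡ (17290, -399) mod (ℚ^×)²; places V = {2, 3, 5, 7, 11, 13, 19, ∞}.
(a,b)_13: α=-1, u≡9; β=0, v≡12 (mod 13); (9|13)=+1, (12|13)=+1; sign (−1)^0·+1^0·+1^-1 = +1.
(a,b)_3: α=-4, u≡1; β=-1, v≡2 (mod 3); (1|3)=+1, (2|3)=-1; sign (−1)^0·+1^-1·-1^-4 = +1.
(a,b)_19: α=1, u≡7; β=1, v≡7 (mod 19); (7|19)=+1, (7|19)=+1; sign (−1)^1·+1^1·+1^1 = -1.
(a,b)_11: α=-2, u≡5; β=2, v≡10 (mod 11); (5|11)=+1, (10|11)=-1; sign (−1)^0·+1^2·-1^-2 = +1.
(a,b)_2: α=5, β=-2; u≡5, v≡1 (mod 8); ε(u)ε(v)=0·0, αω(v)=5·0, βω(u)=-2·1; sum ≡ 0  ⇒  +1.
(a,b)_∞: sgn(17290)=+, sgn(-399)=−, so +1.
(a,b)_7: α=5, u≡5; β=1, v≡5 (mod 7); (5|7)=-1, (5|7)=-1; sign (−1)^1·-1^1·-1^5 = -1.
(a,b)_5: α=1, u≡2; β=0, v≡1 (mod 5); (2|5)=-1, (1|5)=+1; sign (−1)^0·-1^0·+1^1 = +1.
Ram(17290, -399) = {7, 19}; no ℚ_7-point on the conic.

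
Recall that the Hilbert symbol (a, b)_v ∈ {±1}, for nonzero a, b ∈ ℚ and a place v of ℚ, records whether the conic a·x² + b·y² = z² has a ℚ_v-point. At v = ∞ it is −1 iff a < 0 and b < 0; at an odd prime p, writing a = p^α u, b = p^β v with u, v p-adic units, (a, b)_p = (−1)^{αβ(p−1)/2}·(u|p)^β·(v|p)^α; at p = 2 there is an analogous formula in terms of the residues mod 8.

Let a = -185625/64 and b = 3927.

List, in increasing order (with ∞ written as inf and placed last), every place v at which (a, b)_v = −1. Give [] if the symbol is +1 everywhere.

(a, b) ≡ (-33, 3927) mod (ℚ^×)²; places V = {2, 3, 5, 7, 11, 17, ∞}.
(a,b)_5: α=4, u≡2; β=0, v≡2 (mod 5); (2|5)=-1, (2|5)=-1; sign (−1)^0·-1^0·-1^4 = +1.
(a,b)_2: α=-6, β=0; u≡7, v≡7 (mod 8); ε(u)ε(v)=1·1, αω(v)=-6·0, βω(u)=0·0; sum ≡ 1  ⇒  -1.
(a,b)_3: α=3, u≡1; β=1, v≡1 (mod 3); (1|3)=+1, (1|3)=+1; sign (−1)^1·+1^1·+1^3 = -1.
(a,b)_∞: sgn(-33)=−, sgn(3927)=+, so +1.
(a,b)_7: α=0, u≡1; β=1, v≡1 (mod 7); (1|7)=+1, (1|7)=+1; sign (−1)^0·+1^1·+1^0 = +1.
(a,b)_11: α=1, u≡6; β=1, v≡5 (mod 11); (6|11)=-1, (5|11)=+1; sign (−1)^1·-1^1·+1^1 = +1.
(a,b)_17: α=0, u≡9; β=1, v≡10 (mod 17); (9|17)=+1, (10|17)=-1; sign (−1)^0·+1^1·-1^0 = +1.
|Ram(-33, 3927)| = 2, even; anisotropic at {2, 3}.

[2, 3]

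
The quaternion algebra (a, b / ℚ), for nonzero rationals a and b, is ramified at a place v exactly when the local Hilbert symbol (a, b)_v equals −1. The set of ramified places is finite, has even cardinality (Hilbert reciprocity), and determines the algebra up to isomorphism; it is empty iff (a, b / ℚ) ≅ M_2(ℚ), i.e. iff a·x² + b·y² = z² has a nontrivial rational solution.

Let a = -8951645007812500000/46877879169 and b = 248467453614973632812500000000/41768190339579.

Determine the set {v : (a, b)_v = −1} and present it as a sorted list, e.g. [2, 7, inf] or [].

(a, b) ≡ (-34162, 143) mod (ℚ^×)²; places V = {2, 3, 5, 7, 11, 13, 19, 29, 31, 37, ∞}.
(a,b)_7: α=2, u≡6; β=2, v≡3 (mod 7); (6|7)=-1, (3|7)=-1; sign (−1)^0·-1^2·-1^2 = +1.
(a,b)_31: α=1, u≡25; β=2, v≡19 (mod 31); (25|31)=+1, (19|31)=+1; sign (−1)^0·+1^2·+1^1 = +1.
(a,b)_3: α=-18, u≡2; β=-22, v≡2 (mod 3); (2|3)=-1, (2|3)=-1; sign (−1)^0·-1^-22·-1^-18 = +1.
(a,b)_∞: sgn(-34162)=−, sgn(143)=+, so +1.
(a,b)_11: α=-2, u≡3; β=-3, v≡10 (mod 11); (3|11)=+1, (10|11)=-1; sign (−1)^0·+1^-3·-1^-2 = +1.
(a,b)_13: α=0, u≡8; β=1, v≡2 (mod 13); (8|13)=-1, (2|13)=-1; sign (−1)^0·-1^1·-1^0 = -1.
(a,b)_19: α=1, u≡17; β=2, v≡2 (mod 19); (17|19)=+1, (2|19)=-1; sign (−1)^0·+1^2·-1^1 = -1.
(a,b)_5: α=12, u≡2; β=18, v≡2 (mod 5); (2|5)=-1, (2|5)=-1; sign (−1)^0·-1^18·-1^12 = +1.
(a,b)_37: α=2, u≡34; β=2, v≡2 (mod 37); (34|37)=+1, (2|37)=-1; sign (−1)^0·+1^2·-1^2 = +1.
(a,b)_2: α=5, β=8; u≡7, v≡7 (mod 8); ε(u)ε(v)=1·1, αω(v)=5·0, βω(u)=8·0; sum ≡ 1  ⇒  -1.
(a,b)_29: α=1, u≡27; β=2, v≡12 (mod 29); (27|29)=-1, (12|29)=-1; sign (−1)^0·-1^2·-1^1 = -1.
Ram(-34162, 143) = {2, 13, 19, 29}; no ℚ_2-point on the conic.

[2, 13, 19, 29]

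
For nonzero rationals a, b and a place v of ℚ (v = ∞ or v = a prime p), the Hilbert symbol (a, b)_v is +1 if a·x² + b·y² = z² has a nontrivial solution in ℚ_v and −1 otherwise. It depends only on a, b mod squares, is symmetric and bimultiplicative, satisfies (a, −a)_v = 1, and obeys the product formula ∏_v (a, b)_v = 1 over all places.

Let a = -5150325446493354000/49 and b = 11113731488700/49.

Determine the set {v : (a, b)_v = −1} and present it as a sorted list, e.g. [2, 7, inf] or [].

[2, 5, 17, 47]

Mod squares: a ≡ -2664665, b ≡ 23. Check v ∈ {∞, 2, 3, 5, 7, 17, 23, 29, 47}.
v=2: v_2(a)=4, v_2(b)=2; units ≡ 7, 7 (mod 8); ε·ε+αω+βω = 1·1+4·0+2·0 ≡ 1  ⇒  (a,b)_2 = -1.
v=7: a=7^-2·(≡1), b=7^-2·(≡1) mod 7; (1|7)=+1, (1|7)=+1; (−1)^{-2·-2·3}·(+1)^-2·(+1)^-2 = +1.
v=∞: -2664665 < 0 and 23 > 0  ⇒  (a,b)_∞ = +1.
v=5: a=5^3·(≡2), b=5^2·(≡2) mod 5; (2|5)=-1, (2|5)=-1; (−1)^{3·2·2}·(-1)^2·(-1)^3 = -1.
v=47: a=47^3·(≡25), b=47^2·(≡26) mod 47; (25|47)=+1, (26|47)=-1; (−1)^{3·2·23}·(+1)^2·(-1)^3 = -1.
v=3: a=3^2·(≡1), b=3^2·(≡2) mod 3; (1|3)=+1, (2|3)=-1; (−1)^{2·2·1}·(+1)^2·(-1)^2 = +1.
v=17: a=17^3·(≡12), b=17^2·(≡10) mod 17; (12|17)=-1, (10|17)=-1; (−1)^{3·2·8}·(-1)^2·(-1)^3 = -1.
v=23: a=23^1·(≡10), b=23^1·(≡8) mod 23; (10|23)=-1, (8|23)=+1; (−1)^{1·1·11}·(-1)^1·(+1)^1 = +1.
v=29: a=29^3·(≡13), b=29^2·(≡16) mod 29; (13|29)=+1, (16|29)=+1; (−1)^{3·2·14}·(+1)^2·(+1)^3 = +1.
|Ram(-2664665, 23)| = 4, even; anisotropic at {2, 5, 17, 47}.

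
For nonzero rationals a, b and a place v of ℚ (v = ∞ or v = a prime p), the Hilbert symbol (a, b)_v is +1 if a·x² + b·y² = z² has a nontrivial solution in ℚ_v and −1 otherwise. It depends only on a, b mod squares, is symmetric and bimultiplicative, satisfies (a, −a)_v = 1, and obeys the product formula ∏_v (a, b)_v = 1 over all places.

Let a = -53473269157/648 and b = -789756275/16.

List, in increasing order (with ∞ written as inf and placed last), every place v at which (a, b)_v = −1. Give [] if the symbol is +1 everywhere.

[2, 41, 43, inf]

(a, b) ≡ (-370057226, -644699) mod (ℚ^×)²; places V = {2, 3, 5, 7, 11, 17, 29, 41, 43, 47, ∞}.
(a,b)_41: α=1, u≡16; β=0, v≡38 (mod 41); (16|41)=+1, (38|41)=-1; sign (−1)^0·+1^0·-1^1 = -1.
(a,b)_17: α=2, u≡8; β=0, v≡8 (mod 17); (8|17)=+1, (8|17)=+1; sign (−1)^0·+1^0·+1^2 = +1.
(a,b)_7: α=1, u≡3; β=2, v≡2 (mod 7); (3|7)=-1, (2|7)=+1; sign (−1)^0·-1^2·+1^1 = +1.
(a,b)_29: α=1, u≡21; β=1, v≡27 (mod 29); (21|29)=-1, (27|29)=-1; sign (−1)^0·-1^1·-1^1 = +1.
(a,b)_47: α=1, u≡46; β=1, v≡16 (mod 47); (46|47)=-1, (16|47)=+1; sign (−1)^1·-1^1·+1^1 = +1.
(a,b)_∞: sgn(-370057226)=−, sgn(-644699)=−, so -1.
(a,b)_3: α=-4, u≡1; β=0, v≡1 (mod 3); (1|3)=+1, (1|3)=+1; sign (−1)^0·+1^0·+1^-4 = +1.
(a,b)_43: α=1, u≡10; β=1, v≡13 (mod 43); (10|43)=+1, (13|43)=+1; sign (−1)^1·+1^1·+1^1 = -1.
(a,b)_11: α=1, u≡3; β=1, v≡8 (mod 11); (3|11)=+1, (8|11)=-1; sign (−1)^1·+1^1·-1^1 = +1.
(a,b)_2: α=-3, β=-4; u≡3, v≡5 (mod 8); ε(u)ε(v)=1·0, αω(v)=-3·1, βω(u)=-4·1; sum ≡ 1  ⇒  -1.
(a,b)_5: α=0, u≡1; β=2, v≡4 (mod 5); (1|5)=+1, (4|5)=+1; sign (−1)^0·+1^2·+1^0 = +1.
|Ram(-370057226, -644699)| = 4, even; anisotropic at {2, 41, 43, ∞}.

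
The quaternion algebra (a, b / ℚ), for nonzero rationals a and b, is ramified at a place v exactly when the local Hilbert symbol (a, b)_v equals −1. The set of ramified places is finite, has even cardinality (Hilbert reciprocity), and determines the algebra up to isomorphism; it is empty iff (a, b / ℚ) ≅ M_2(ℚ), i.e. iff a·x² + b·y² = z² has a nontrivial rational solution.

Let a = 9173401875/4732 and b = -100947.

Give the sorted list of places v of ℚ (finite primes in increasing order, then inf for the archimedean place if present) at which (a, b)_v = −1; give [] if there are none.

Mod squares: a ≡ 4389, b ≡ -100947. Check v ∈ {∞, 2, 3, 5, 7, 11, 13, 17, 19, 23}.
v=17: a=17^2·(≡6), b=17^0·(≡16) mod 17; (6|17)=-1, (16|17)=+1; (−1)^{2·0·8}·(-1)^0·(+1)^2 = +1.
v=5: a=5^4·(≡4), b=5^0·(≡3) mod 5; (4|5)=+1, (3|5)=-1; (−1)^{4·0·2}·(+1)^0·(-1)^4 = +1.
v=11: a=11^1·(≡9), b=11^1·(≡8) mod 11; (9|11)=+1, (8|11)=-1; (−1)^{1·1·5}·(+1)^1·(-1)^1 = +1.
v=13: a=13^-2·(≡7), b=13^0·(≡11) mod 13; (7|13)=-1, (11|13)=-1; (−1)^{-2·0·6}·(-1)^0·(-1)^-2 = +1.
v=7: a=7^-1·(≡2), b=7^1·(≡6) mod 7; (2|7)=+1, (6|7)=-1; (−1)^{-1·1·3}·(+1)^1·(-1)^-1 = +1.
v=19: a=19^1·(≡10), b=19^1·(≡7) mod 19; (10|19)=-1, (7|19)=+1; (−1)^{1·1·9}·(-1)^1·(+1)^1 = +1.
v=2: v_2(a)=-2, v_2(b)=0; units ≡ 5, 5 (mod 8); ε·ε+αω+βω = 0·0+-2·1+0·1 ≡ 0  ⇒  (a,b)_2 = +1.
v=23: a=23^0·(≡20), b=23^1·(≡4) mod 23; (20|23)=-1, (4|23)=+1; (−1)^{0·1·11}·(-1)^1·(+1)^0 = -1.
v=3: a=3^5·(≡2), b=3^1·(≡2) mod 3; (2|3)=-1, (2|3)=-1; (−1)^{5·1·1}·(-1)^1·(-1)^5 = -1.
v=∞: 4389 > 0 and -100947 < 0  ⇒  (a,b)_∞ = +1.
(4389, -100947 / ℚ) ramifies at {3, 23}: a division algebra.

[3, 23]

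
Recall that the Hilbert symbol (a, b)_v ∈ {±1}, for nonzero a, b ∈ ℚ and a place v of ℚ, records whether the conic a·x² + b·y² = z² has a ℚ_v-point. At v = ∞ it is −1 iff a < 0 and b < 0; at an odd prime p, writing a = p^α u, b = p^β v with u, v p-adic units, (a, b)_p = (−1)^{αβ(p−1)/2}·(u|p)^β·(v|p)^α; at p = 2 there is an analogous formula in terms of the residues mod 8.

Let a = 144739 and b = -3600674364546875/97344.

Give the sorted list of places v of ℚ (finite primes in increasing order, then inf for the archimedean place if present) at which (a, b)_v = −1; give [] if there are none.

[7, 29]

Mod squares: a ≡ 144739, b ≡ -11. Check v ∈ {∞, 2, 3, 5, 7, 11, 13, 23, 29, 31}.
v=11: a=11^0·(≡1), b=11^1·(≡10) mod 11; (1|11)=+1, (10|11)=-1; (−1)^{0·1·5}·(+1)^1·(-1)^0 = +1.
v=7: a=7^1·(≡6), b=7^2·(≡5) mod 7; (6|7)=-1, (5|7)=-1; (−1)^{1·2·3}·(-1)^2·(-1)^1 = -1.
v=3: a=3^0·(≡1), b=3^-2·(≡1) mod 3; (1|3)=+1, (1|3)=+1; (−1)^{0·-2·1}·(+1)^-2·(+1)^0 = +1.
v=29: a=29^1·(≡3), b=29^2·(≡21) mod 29; (3|29)=-1, (21|29)=-1; (−1)^{1·2·14}·(-1)^2·(-1)^1 = -1.
v=23: a=23^1·(≡14), b=23^2·(≡6) mod 23; (14|23)=-1, (6|23)=+1; (−1)^{1·2·11}·(-1)^2·(+1)^1 = +1.
v=2: v_2(a)=0, v_2(b)=-6; units ≡ 3, 5 (mod 8); ε·ε+αω+βω = 1·0+0·1+-6·1 ≡ 0  ⇒  (a,b)_2 = +1.
v=13: a=13^0·(≡10), b=13^-2·(≡2) mod 13; (10|13)=+1, (2|13)=-1; (−1)^{0·-2·6}·(+1)^-2·(-1)^0 = +1.
v=∞: 144739 > 0 and -11 < 0  ⇒  (a,b)_∞ = +1.
v=31: a=31^1·(≡19), b=31^2·(≡7) mod 31; (19|31)=+1, (7|31)=+1; (−1)^{1·2·15}·(+1)^2·(+1)^1 = +1.
v=5: a=5^0·(≡4), b=5^6·(≡1) mod 5; (4|5)=+1, (1|5)=+1; (−1)^{0·6·2}·(+1)^6·(+1)^0 = +1.
Ram(144739, -11) = {7, 29}; no ℚ_7-point on the conic.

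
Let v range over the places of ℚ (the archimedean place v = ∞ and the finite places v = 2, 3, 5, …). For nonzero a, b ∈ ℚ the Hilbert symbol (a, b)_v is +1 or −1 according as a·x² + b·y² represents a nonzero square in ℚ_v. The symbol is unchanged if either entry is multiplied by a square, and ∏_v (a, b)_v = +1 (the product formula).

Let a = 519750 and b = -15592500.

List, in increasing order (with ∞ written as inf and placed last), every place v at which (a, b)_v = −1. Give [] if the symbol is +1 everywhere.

[5, 11]

Mod squares: a ≡ 2310, b ≡ -77. Check v ∈ {∞, 2, 3, 5, 7, 11}.
v=11: a=11^1·(≡5), b=11^1·(≡4) mod 11; (5|11)=+1, (4|11)=+1; (−1)^{1·1·5}·(+1)^1·(+1)^1 = -1.
v=2: v_2(a)=1, v_2(b)=2; units ≡ 3, 3 (mod 8); ε·ε+αω+βω = 1·1+1·1+2·1 ≡ 0  ⇒  (a,b)_2 = +1.
v=5: a=5^3·(≡3), b=5^4·(≡2) mod 5; (3|5)=-1, (2|5)=-1; (−1)^{3·4·2}·(-1)^4·(-1)^3 = -1.
v=3: a=3^3·(≡2), b=3^4·(≡1) mod 3; (2|3)=-1, (1|3)=+1; (−1)^{3·4·1}·(-1)^4·(+1)^3 = +1.
v=∞: 2310 > 0 and -77 < 0  ⇒  (a,b)_∞ = +1.
v=7: a=7^1·(≡1), b=7^1·(≡5) mod 7; (1|7)=+1, (5|7)=-1; (−1)^{1·1·3}·(+1)^1·(-1)^1 = +1.
(2310, -77 / ℚ) ramifies at {5, 11}: a division algebra.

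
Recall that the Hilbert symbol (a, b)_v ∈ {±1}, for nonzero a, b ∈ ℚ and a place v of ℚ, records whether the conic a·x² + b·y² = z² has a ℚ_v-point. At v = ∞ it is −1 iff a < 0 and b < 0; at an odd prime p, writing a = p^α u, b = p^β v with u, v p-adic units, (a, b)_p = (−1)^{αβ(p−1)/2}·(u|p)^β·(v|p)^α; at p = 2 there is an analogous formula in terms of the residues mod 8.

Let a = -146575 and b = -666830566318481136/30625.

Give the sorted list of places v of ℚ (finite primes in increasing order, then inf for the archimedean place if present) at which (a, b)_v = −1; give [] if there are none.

(a, b) ≡ (-5863, -14968239) mod (ℚ^×)²; places V = {2, 3, 5, 7, 11, 13, 23, 37, 41, ∞}.
(a,b)_37: α=0, u≡19; β=1, v≡7 (mod 37); (19|37)=-1, (7|37)=+1; sign (−1)^0·-1^1·+1^0 = -1.
(a,b)_5: α=2, u≡2; β=-4, v≡1 (mod 5); (2|5)=-1, (1|5)=+1; sign (−1)^0·-1^-4·+1^2 = +1.
(a,b)_∞: sgn(-5863)=−, sgn(-14968239)=−, so -1.
(a,b)_13: α=1, u≡9; β=3, v≡2 (mod 13); (9|13)=+1, (2|13)=-1; sign (−1)^0·+1^3·-1^1 = -1.
(a,b)_41: α=1, u≡33; β=3, v≡11 (mod 41); (33|41)=+1, (11|41)=-1; sign (−1)^0·+1^3·-1^1 = -1.
(a,b)_11: α=1, u≡7; β=3, v≡8 (mod 11); (7|11)=-1, (8|11)=-1; sign (−1)^1·-1^3·-1^1 = -1.
(a,b)_3: α=0, u≡2; β=5, v≡1 (mod 3); (2|3)=-1, (1|3)=+1; sign (−1)^0·-1^5·+1^0 = -1.
(a,b)_2: α=0, β=4; u≡1, v≡1 (mod 8); ε(u)ε(v)=0·0, αω(v)=0·0, βω(u)=4·0; sum ≡ 0  ⇒  +1.
(a,b)_23: α=0, u≡4; β=1, v≡17 (mod 23); (4|23)=+1, (17|23)=-1; sign (−1)^0·+1^1·-1^0 = +1.
(a,b)_7: α=0, u≡5; β=-2, v≡1 (mod 7); (5|7)=-1, (1|7)=+1; sign (−1)^0·-1^-2·+1^0 = +1.
|Ram(-5863, -14968239)| = 6, even; anisotropic at {3, 11, 13, 37, 41, ∞}.

[3, 11, 13, 37, 41, inf]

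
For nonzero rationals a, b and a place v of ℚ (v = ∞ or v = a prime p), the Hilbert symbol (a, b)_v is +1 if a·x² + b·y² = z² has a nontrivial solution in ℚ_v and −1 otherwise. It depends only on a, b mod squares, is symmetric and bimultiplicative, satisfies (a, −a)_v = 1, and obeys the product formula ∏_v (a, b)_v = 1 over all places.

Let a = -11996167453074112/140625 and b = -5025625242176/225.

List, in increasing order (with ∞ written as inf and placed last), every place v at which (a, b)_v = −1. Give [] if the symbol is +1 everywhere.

Mod squares: a ≡ -32897107, b ≡ -81712169. Check v ∈ {∞, 2, 3, 5, 7, 11, 23, 29, 31, 37, 43}.
v=43: a=43^1·(≡39), b=43^1·(≡31) mod 43; (39|43)=-1, (31|43)=+1; (−1)^{1·1·21}·(-1)^1·(+1)^1 = +1.
v=5: a=5^-6·(≡2), b=5^-2·(≡1) mod 5; (2|5)=-1, (1|5)=+1; (−1)^{-6·-2·2}·(-1)^-2·(+1)^-6 = +1.
v=29: a=29^1·(≡26), b=29^1·(≡14) mod 29; (26|29)=-1, (14|29)=-1; (−1)^{1·1·14}·(-1)^1·(-1)^1 = +1.
v=11: a=11^2·(≡7), b=11^1·(≡1) mod 11; (7|11)=-1, (1|11)=+1; (−1)^{2·1·5}·(-1)^1·(+1)^2 = -1.
v=31: a=31^3·(≡29), b=31^2·(≡20) mod 31; (29|31)=-1, (20|31)=+1; (−1)^{3·2·15}·(-1)^2·(+1)^3 = +1.
v=37: a=37^1·(≡26), b=37^1·(≡14) mod 37; (26|37)=+1, (14|37)=-1; (−1)^{1·1·18}·(+1)^1·(-1)^1 = -1.
v=2: v_2(a)=6, v_2(b)=6; units ≡ 5, 7 (mod 8); ε·ε+αω+βω = 0·1+6·0+6·1 ≡ 0  ⇒  (a,b)_2 = +1.
v=23: a=23^1·(≡19), b=23^1·(≡17) mod 23; (19|23)=-1, (17|23)=-1; (−1)^{1·1·11}·(-1)^1·(-1)^1 = -1.
v=∞: -32897107 < 0 and -81712169 < 0  ⇒  (a,b)_∞ = -1.
v=7: a=7^2·(≡4), b=7^1·(≡3) mod 7; (4|7)=+1, (3|7)=-1; (−1)^{2·1·3}·(+1)^1·(-1)^2 = +1.
v=3: a=3^-2·(≡2), b=3^-2·(≡1) mod 3; (2|3)=-1, (1|3)=+1; (−1)^{-2·-2·1}·(-1)^-2·(+1)^-2 = +1.
|Ram(-32897107, -81712169)| = 4, even; anisotropic at {11, 23, 37, ∞}.

[11, 23, 37, inf]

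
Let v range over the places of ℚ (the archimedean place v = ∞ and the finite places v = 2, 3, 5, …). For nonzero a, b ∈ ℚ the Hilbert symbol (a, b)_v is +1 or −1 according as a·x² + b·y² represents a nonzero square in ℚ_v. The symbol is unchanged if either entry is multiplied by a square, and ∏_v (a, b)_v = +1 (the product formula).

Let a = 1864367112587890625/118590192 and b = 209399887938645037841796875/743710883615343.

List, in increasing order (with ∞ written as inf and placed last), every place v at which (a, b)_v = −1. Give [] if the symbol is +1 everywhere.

[11, 13, 19, 23]

Mod squares: a ≡ 39767, b ≡ 7436429. Check v ∈ {∞, 2, 3, 5, 7, 11, 13, 17, 19, 23, 31, 53}.
v=19: a=19^1·(≡14), b=19^1·(≡12) mod 19; (14|19)=-1, (12|19)=-1; (−1)^{1·1·9}·(-1)^1·(-1)^1 = -1.
v=5: a=5^10·(≡2), b=5^14·(≡1) mod 5; (2|5)=-1, (1|5)=+1; (−1)^{10·14·2}·(-1)^14·(+1)^10 = +1.
v=31: a=31^2·(≡20), b=31^4·(≡7) mod 31; (20|31)=+1, (7|31)=+1; (−1)^{2·4·15}·(+1)^4·(+1)^2 = +1.
v=17: a=17^2·(≡4), b=17^3·(≡14) mod 17; (4|17)=+1, (14|17)=-1; (−1)^{2·3·8}·(+1)^3·(-1)^2 = +1.
v=7: a=7^-7·(≡2), b=7^-9·(≡5) mod 7; (2|7)=+1, (5|7)=-1; (−1)^{-7·-9·3}·(+1)^-9·(-1)^-7 = +1.
v=11: a=11^2·(≡10), b=11^3·(≡4) mod 11; (10|11)=-1, (4|11)=+1; (−1)^{2·3·5}·(-1)^3·(+1)^2 = -1.
v=2: v_2(a)=-4, v_2(b)=0; units ≡ 7, 5 (mod 8); ε·ε+αω+βω = 1·0+-4·1+0·0 ≡ 0  ⇒  (a,b)_2 = +1.
v=13: a=13^1·(≡3), b=13^1·(≡2) mod 13; (3|13)=+1, (2|13)=-1; (−1)^{1·1·6}·(+1)^1·(-1)^1 = -1.
v=3: a=3^-2·(≡2), b=3^-8·(≡2) mod 3; (2|3)=-1, (2|3)=-1; (−1)^{-2·-8·1}·(-1)^-8·(-1)^-2 = +1.
v=∞: 39767 > 0 and 7436429 > 0  ⇒  (a,b)_∞ = +1.
v=53: a=53^0·(≡15), b=53^-2·(≡1) mod 53; (15|53)=+1, (1|53)=+1; (−1)^{0·-2·26}·(+1)^-2·(+1)^0 = +1.
v=23: a=23^1·(≡12), b=23^1·(≡12) mod 23; (12|23)=+1, (12|23)=+1; (−1)^{1·1·11}·(+1)^1·(+1)^1 = -1.
(39767, 7436429 / ℚ) ramifies at {11, 13, 19, 23}: a division algebra.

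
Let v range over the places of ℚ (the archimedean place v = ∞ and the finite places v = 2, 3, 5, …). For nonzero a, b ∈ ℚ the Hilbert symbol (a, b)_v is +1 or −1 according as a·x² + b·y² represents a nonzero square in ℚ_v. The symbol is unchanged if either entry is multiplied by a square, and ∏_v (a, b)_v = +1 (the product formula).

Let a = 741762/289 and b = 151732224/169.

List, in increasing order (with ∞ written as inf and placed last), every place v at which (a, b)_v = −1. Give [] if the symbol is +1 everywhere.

Mod squares: a ≡ 2, b ≡ 21. Check v ∈ {∞, 2, 3, 7, 13, 17, 29}.
v=7: a=7^2·(≡2), b=7^3·(≡3) mod 7; (2|7)=+1, (3|7)=-1; (−1)^{2·3·3}·(+1)^3·(-1)^2 = +1.
v=13: a=13^0·(≡7), b=13^-2·(≡7) mod 13; (7|13)=-1, (7|13)=-1; (−1)^{0·-2·6}·(-1)^-2·(-1)^0 = +1.
v=17: a=17^-2·(≡1), b=17^0·(≡1) mod 17; (1|17)=+1, (1|17)=+1; (−1)^{-2·0·8}·(+1)^0·(+1)^-2 = +1.
v=∞: 2 > 0 and 21 > 0  ⇒  (a,b)_∞ = +1.
v=3: a=3^2·(≡2), b=3^3·(≡1) mod 3; (2|3)=-1, (1|3)=+1; (−1)^{2·3·1}·(-1)^3·(+1)^2 = -1.
v=29: a=29^2·(≡17), b=29^0·(≡2) mod 29; (17|29)=-1, (2|29)=-1; (−1)^{2·0·14}·(-1)^0·(-1)^2 = +1.
v=2: v_2(a)=1, v_2(b)=14; units ≡ 1, 5 (mod 8); ε·ε+αω+βω = 0·0+1·1+14·0 ≡ 1  ⇒  (a,b)_2 = -1.
(2, 21 / ℚ) ramifies at {2, 3}: a division algebra.

[2, 3]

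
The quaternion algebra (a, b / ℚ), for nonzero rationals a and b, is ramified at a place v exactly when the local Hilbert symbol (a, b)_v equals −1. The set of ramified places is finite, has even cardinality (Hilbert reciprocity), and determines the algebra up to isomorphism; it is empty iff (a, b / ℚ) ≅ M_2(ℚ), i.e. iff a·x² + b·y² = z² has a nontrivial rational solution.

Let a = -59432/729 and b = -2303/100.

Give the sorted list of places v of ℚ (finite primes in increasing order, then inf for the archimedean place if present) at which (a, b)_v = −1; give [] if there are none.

Mod squares: a ≡ -14858, b ≡ -47. Check v ∈ {∞, 2, 3, 5, 7, 17, 19, 23, 47}.
v=47: a=47^0·(≡46), b=47^1·(≡31) mod 47; (46|47)=-1, (31|47)=-1; (−1)^{0·1·23}·(-1)^1·(-1)^0 = -1.
v=∞: -14858 < 0 and -47 < 0  ⇒  (a,b)_∞ = -1.
v=5: a=5^0·(≡2), b=5^-2·(≡3) mod 5; (2|5)=-1, (3|5)=-1; (−1)^{0·-2·2}·(-1)^-2·(-1)^0 = +1.
v=17: a=17^1·(≡14), b=17^0·(≡4) mod 17; (14|17)=-1, (4|17)=+1; (−1)^{1·0·8}·(-1)^0·(+1)^1 = +1.
v=2: v_2(a)=3, v_2(b)=-2; units ≡ 3, 1 (mod 8); ε·ε+αω+βω = 1·0+3·0+-2·1 ≡ 0  ⇒  (a,b)_2 = +1.
v=19: a=19^1·(≡1), b=19^0·(≡3) mod 19; (1|19)=+1, (3|19)=-1; (−1)^{1·0·9}·(+1)^0·(-1)^1 = -1.
v=23: a=23^1·(≡11), b=23^0·(≡14) mod 23; (11|23)=-1, (14|23)=-1; (−1)^{1·0·11}·(-1)^0·(-1)^1 = -1.
v=7: a=7^0·(≡5), b=7^2·(≡1) mod 7; (5|7)=-1, (1|7)=+1; (−1)^{0·2·3}·(-1)^2·(+1)^0 = +1.
v=3: a=3^-6·(≡1), b=3^0·(≡1) mod 3; (1|3)=+1, (1|3)=+1; (−1)^{-6·0·1}·(+1)^0·(+1)^-6 = +1.
(-14858, -47 / ℚ) ramifies at {19, 23, 47, ∞}: a division algebra.

[19, 23, 47, inf]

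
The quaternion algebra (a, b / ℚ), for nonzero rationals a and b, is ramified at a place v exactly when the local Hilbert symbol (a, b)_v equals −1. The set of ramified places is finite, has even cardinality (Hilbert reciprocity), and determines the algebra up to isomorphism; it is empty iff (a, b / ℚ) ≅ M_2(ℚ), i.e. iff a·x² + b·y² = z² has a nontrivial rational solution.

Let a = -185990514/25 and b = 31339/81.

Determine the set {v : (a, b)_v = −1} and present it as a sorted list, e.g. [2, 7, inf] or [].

[29, 31, 37, 41]

Mod squares: a ≡ -221154, b ≡ 259. Check v ∈ {∞, 2, 3, 5, 7, 11, 29, 31, 37, 41}.
v=31: a=31^1·(≡13), b=31^0·(≡26) mod 31; (13|31)=-1, (26|31)=-1; (−1)^{1·0·15}·(-1)^0·(-1)^1 = -1.
v=29: a=29^3·(≡7), b=29^0·(≡21) mod 29; (7|29)=+1, (21|29)=-1; (−1)^{3·0·14}·(+1)^0·(-1)^3 = -1.
v=37: a=37^0·(≡2), b=37^1·(≡10) mod 37; (2|37)=-1, (10|37)=+1; (−1)^{0·1·18}·(-1)^1·(+1)^0 = -1.
v=3: a=3^1·(≡1), b=3^-4·(≡1) mod 3; (1|3)=+1, (1|3)=+1; (−1)^{1·-4·1}·(+1)^-4·(+1)^1 = +1.
v=41: a=41^1·(≡2), b=41^0·(≡26) mod 41; (2|41)=+1, (26|41)=-1; (−1)^{1·0·20}·(+1)^0·(-1)^1 = -1.
v=2: v_2(a)=1, v_2(b)=0; units ≡ 7, 3 (mod 8); ε·ε+αω+βω = 1·1+1·1+0·0 ≡ 0  ⇒  (a,b)_2 = +1.
v=5: a=5^-2·(≡1), b=5^0·(≡4) mod 5; (1|5)=+1, (4|5)=+1; (−1)^{-2·0·2}·(+1)^0·(+1)^-2 = +1.
v=∞: -221154 < 0 and 259 > 0  ⇒  (a,b)_∞ = +1.
v=7: a=7^0·(≡1), b=7^1·(≡1) mod 7; (1|7)=+1, (1|7)=+1; (−1)^{0·1·3}·(+1)^1·(+1)^0 = +1.
v=11: a=11^0·(≡9), b=11^2·(≡7) mod 11; (9|11)=+1, (7|11)=-1; (−1)^{0·2·5}·(+1)^2·(-1)^0 = +1.
|Ram(-221154, 259)| = 4, even; anisotropic at {29, 31, 37, 41}.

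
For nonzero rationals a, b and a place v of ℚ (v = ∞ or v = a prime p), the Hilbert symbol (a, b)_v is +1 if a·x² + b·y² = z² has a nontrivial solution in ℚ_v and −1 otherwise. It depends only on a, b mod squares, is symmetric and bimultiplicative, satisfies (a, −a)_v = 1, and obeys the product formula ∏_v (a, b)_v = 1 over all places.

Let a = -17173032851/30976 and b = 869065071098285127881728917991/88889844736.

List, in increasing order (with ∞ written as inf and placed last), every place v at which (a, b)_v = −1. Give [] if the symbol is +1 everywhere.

Mod squares: a ≡ -351611, b ≡ 10196719. Check v ∈ {∞, 2, 7, 11, 13, 17, 29, 37, 43}.
v=∞: -351611 < 0 and 10196719 > 0  ⇒  (a,b)_∞ = +1.
v=43: a=43^1·(≡38), b=43^3·(≡16) mod 43; (38|43)=+1, (16|43)=+1; (−1)^{1·3·21}·(+1)^3·(+1)^1 = -1.
v=7: a=7^0·(≡5), b=7^-2·(≡4) mod 7; (5|7)=-1, (4|7)=+1; (−1)^{0·-2·3}·(-1)^-2·(+1)^0 = +1.
v=17: a=17^3·(≡14), b=17^9·(≡15) mod 17; (14|17)=-1, (15|17)=+1; (−1)^{3·9·8}·(-1)^9·(+1)^3 = -1.
v=29: a=29^0·(≡3), b=29^1·(≡18) mod 29; (3|29)=-1, (18|29)=-1; (−1)^{0·1·14}·(-1)^1·(-1)^0 = -1.
v=37: a=37^1·(≡22), b=37^3·(≡10) mod 37; (22|37)=-1, (10|37)=+1; (−1)^{1·3·18}·(-1)^3·(+1)^1 = -1.
v=11: a=11^-2·(≡5), b=11^-6·(≡4) mod 11; (5|11)=+1, (4|11)=+1; (−1)^{-2·-6·5}·(+1)^-6·(+1)^-2 = +1.
v=2: v_2(a)=-8, v_2(b)=-10; units ≡ 5, 7 (mod 8); ε·ε+αω+βω = 0·1+-8·0+-10·1 ≡ 0  ⇒  (a,b)_2 = +1.
v=13: a=13^3·(≡7), b=13^7·(≡7) mod 13; (7|13)=-1, (7|13)=-1; (−1)^{3·7·6}·(-1)^7·(-1)^3 = +1.
(-351611, 10196719 / ℚ) ramifies at {17, 29, 37, 43}: a division algebra.

[17, 29, 37, 43]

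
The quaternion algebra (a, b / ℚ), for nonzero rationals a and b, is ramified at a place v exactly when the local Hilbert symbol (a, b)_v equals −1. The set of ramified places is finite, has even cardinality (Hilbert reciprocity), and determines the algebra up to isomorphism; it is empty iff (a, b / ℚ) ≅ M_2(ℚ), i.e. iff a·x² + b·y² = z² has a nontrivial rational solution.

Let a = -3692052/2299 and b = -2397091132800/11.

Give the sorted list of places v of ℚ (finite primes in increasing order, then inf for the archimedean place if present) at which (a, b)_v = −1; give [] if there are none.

(a, b) ≡ (-39767, -418) mod (ℚ^×)²; places V = {2, 3, 5, 7, 11, 13, 19, 23, ∞}.
(a,b)_3: α=2, u≡1; β=2, v≡2 (mod 3); (1|3)=+1, (2|3)=-1; sign (−1)^0·+1^2·-1^2 = +1.
(a,b)_19: α=-1, u≡4; β=1, v≡5 (mod 19); (4|19)=+1, (5|19)=+1; sign (−1)^1·+1^1·+1^-1 = -1.
(a,b)_5: α=0, u≡2; β=2, v≡3 (mod 5); (2|5)=-1, (3|5)=-1; sign (−1)^0·-1^2·-1^0 = +1.
(a,b)_7: α=3, u≡3; β=2, v≡4 (mod 7); (3|7)=-1, (4|7)=+1; sign (−1)^0·-1^2·+1^3 = +1.
(a,b)_23: α=1, u≡7; β=2, v≡14 (mod 23); (7|23)=-1, (14|23)=-1; sign (−1)^0·-1^2·-1^1 = -1.
(a,b)_11: α=-2, u≡4; β=-1, v≡10 (mod 11); (4|11)=+1, (10|11)=-1; sign (−1)^0·+1^-1·-1^-2 = +1.
(a,b)_13: α=1, u≡3; β=2, v≡11 (mod 13); (3|13)=+1, (11|13)=-1; sign (−1)^0·+1^2·-1^1 = -1.
(a,b)_2: α=2, β=7; u≡1, v≡7 (mod 8); ε(u)ε(v)=0·1, αω(v)=2·0, βω(u)=7·0; sum ≡ 0  ⇒  +1.
(a,b)_∞: sgn(-39767)=−, sgn(-418)=−, so -1.
(-39767, -418 / ℚ) ramifies at {13, 19, 23, ∞}: a division algebra.

[13, 19, 23, inf]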